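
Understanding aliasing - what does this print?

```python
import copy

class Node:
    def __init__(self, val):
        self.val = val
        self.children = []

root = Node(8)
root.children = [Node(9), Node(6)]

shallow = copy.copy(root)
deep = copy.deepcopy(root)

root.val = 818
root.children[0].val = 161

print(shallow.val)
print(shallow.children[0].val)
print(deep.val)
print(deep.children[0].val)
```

Key concept: deep copy with custom objects.
Step by step:
`root = Node(8)` → root = Node(val=8, children=[])
`root.children = [Node(9), Node(6)]` → root = Node(val=8, children=[Node(val=9, children=[]), Node(val=6, children=[])])
`shallow = copy.copy(root)` → shallow = Node(val=8, children=[Node(val=9, children=[]), Node(val=6, children=[])])
`deep = copy.deepcopy(root)` → deep = Node(val=8, children=[Node(val=9, children=[]), Node(val=6, children=[])])
`root.val = 818` → root = Node(val=818, children=[Node(val=9, children=[]), Node(val=6, children=[])])
`root.children[0].val = 161` → root = Node(val=818, children=[Node(val=161, children=[]), Node(val=6, children=[])]); shallow = Node(val=8, children=[Node(val=161, children=[]), Node(val=6, children=[])])
`print(shallow.val)` → prints 8
`print(shallow.children[0].val)` → prints 161
`print(deep.val)` → prints 8
`print(deep.children[0].val)` → prints 9

Answer:
8
161
8
9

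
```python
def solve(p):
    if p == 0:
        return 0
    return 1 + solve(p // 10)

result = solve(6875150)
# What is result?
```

Count of digits of 6875150: 7

Answer: 7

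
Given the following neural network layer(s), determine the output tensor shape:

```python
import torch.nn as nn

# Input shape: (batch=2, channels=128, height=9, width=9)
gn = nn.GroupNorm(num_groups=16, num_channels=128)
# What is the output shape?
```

Input: (2, 128, 9, 9) -> Output: (2, 128, 9, 9)

Answer: (2, 128, 9, 9)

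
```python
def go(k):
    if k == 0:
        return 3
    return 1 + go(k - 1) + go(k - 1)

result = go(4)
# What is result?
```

go(k) = 1 + 2·go(k-1), go(0)=3. Closed form: (3+1)·2^4 - 1 = 63.

Answer: 63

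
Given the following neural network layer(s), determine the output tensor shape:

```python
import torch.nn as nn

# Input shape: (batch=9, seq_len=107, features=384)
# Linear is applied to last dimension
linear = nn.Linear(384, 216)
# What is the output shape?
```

Input: (9, 107, 384) -> Output: (9, 107, 216)

Answer: (9, 107, 216)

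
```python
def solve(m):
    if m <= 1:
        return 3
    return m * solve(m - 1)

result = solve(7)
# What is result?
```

solve(7) = 7 * 6 * 5 * 4 * 3 * 2 * 3 = 15120

Answer: 15120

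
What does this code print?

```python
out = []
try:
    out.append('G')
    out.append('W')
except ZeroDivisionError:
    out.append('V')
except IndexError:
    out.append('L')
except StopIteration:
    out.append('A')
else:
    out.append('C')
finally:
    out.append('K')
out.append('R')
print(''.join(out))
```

Execution trace: 'G' (try body) → 'W' (try body, no exception) → 'C' (else) → 'K' (finally) → 'R' (after the try/except). Output: GWCKR

Answer: GWCKR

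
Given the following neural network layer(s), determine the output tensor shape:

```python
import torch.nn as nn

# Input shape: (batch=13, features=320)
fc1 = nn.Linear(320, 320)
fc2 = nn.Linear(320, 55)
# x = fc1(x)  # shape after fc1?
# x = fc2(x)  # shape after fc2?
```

Input: (13, 320) -> after fc1: (13, 320) -> Output: (13, 55)

Answer: (13, 55)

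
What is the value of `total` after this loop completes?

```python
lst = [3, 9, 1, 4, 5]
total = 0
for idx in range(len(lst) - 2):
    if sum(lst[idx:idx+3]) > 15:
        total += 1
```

Count windows with sum > 15
`total` takes the values: 0

Answer: 0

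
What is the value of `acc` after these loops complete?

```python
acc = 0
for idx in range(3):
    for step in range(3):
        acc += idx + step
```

Sum of all idx+step for idx,step in 3x3
`acc` takes the values: 0 → 1 → 3 → 4 → 6 → 9 → 11 → 14 → 18

Answer: 18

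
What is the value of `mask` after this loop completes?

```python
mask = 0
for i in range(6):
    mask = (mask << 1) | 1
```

Build 6 consecutive 1-bits: 0b111111
`mask` takes the values: 0 → 1 → 3 → 7 → 15 → 31 → 63

Answer: 63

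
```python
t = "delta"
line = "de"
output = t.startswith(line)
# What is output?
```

Trace:
`t = "delta"` → t = 'delta'
`line = "de"` → line = 'de'
`output = t.startswith(line)` → output = True
So output = True

Answer: True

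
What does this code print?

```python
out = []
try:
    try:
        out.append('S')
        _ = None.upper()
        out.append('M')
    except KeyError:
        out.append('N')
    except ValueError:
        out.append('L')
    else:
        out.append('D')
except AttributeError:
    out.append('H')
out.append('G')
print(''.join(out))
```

Execution trace: 'S' (try body) → 'H' (outer except AttributeError) → 'G' (after the try/except). Output: SHG

Answer: SHG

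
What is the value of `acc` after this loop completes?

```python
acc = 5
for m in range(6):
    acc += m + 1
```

Start at 5, add 1 to 6 = 26
`acc` takes the values: 5 → 6 → 8 → 11 → 15 → 20 → 26

Answer: 26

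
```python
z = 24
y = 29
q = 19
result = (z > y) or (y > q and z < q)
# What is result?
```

Trace:
`z = 24` → z = 24
`y = 29` → y = 29
`q = 19` → q = 19
`result = (z > y) or (y > q and z < q)` → result = False
So result = False

Answer: False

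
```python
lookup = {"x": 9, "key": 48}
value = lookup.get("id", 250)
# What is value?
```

Trace:
`lookup = {"x": 9, "key": 48}` → lookup = {'x': 9, 'key': 48}
`value = lookup.get("id", 250)` → value = 250
So value = 250

Answer: 250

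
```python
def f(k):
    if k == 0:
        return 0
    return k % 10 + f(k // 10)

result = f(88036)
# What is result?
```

Sum of digits of 88036: 6 + 3 + 0 + 8 + 8 = 25

Answer: 25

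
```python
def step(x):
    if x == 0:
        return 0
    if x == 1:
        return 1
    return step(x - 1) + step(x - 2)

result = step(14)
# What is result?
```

Build up from base cases: step(0)=0, step(1)=1, step(2)=1, step(3)=2, step(4)=3, step(5)=5, step(6)=8, ..., step(14)=377

Answer: 377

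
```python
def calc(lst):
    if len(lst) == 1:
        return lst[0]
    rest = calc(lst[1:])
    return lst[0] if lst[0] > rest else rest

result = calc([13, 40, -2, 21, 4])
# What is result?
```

Recursive max over [13, 40, -2, 21, 4] = 40

Answer: 40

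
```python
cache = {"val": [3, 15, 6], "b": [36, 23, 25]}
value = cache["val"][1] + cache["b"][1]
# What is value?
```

Trace:
`cache = {"val": [3, 15, 6], "b": [36, 23, 25]}` → cache = {'val': [3, 15, 6], 'b': [36, 23, 25]}
`value = cache["val"][1] + cache["b"][1]` → value = 38
So value = 38

Answer: 38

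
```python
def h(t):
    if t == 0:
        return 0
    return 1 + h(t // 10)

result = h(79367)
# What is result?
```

Count of digits of 79367: 5

Answer: 5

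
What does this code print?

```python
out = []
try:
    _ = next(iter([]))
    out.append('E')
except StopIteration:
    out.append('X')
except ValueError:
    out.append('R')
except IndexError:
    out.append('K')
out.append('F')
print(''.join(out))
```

Execution trace: 'X' (except StopIteration) → 'F' (after the try/except). Output: XF

Answer: XF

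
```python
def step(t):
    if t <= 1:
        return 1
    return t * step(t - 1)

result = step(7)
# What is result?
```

step(7) = 7 * 6 * 5 * 4 * 3 * 2 * 1 = 5040

Answer: 5040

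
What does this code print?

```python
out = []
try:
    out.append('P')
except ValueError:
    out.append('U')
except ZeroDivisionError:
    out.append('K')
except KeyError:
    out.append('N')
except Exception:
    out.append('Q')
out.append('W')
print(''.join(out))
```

Execution trace: 'P' (try body, no exception) → 'W' (after the try/except). Output: PW

Answer: PW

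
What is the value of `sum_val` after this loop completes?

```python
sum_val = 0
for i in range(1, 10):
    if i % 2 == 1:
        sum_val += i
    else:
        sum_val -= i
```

Add odd, subtract even
`sum_val` takes the values: 0 → 1 → -1 → 2 → -2 → 3 → -3 → 4 → -4 → 5

Answer: 5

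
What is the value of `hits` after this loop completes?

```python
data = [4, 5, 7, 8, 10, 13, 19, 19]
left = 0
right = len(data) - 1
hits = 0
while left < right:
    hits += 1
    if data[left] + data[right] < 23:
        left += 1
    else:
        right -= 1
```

Steps to find pair summing to 23
`hits` takes the values: 0 → 1 → 2 → 3 → 4 → 5 → 6 → 7

Answer: 7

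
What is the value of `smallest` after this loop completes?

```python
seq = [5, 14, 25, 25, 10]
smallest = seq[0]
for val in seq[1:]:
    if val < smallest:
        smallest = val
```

Minimum of [5, 14, 25, 25, 10]
`smallest` takes the values: 5

Answer: 5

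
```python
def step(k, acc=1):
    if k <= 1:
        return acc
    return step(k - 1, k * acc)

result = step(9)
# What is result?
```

Accumulator trace (n, acc): (9, 1) -> (8, 9) -> (7, 72) -> (6, 504) -> (5, 3024) -> (4, 15120) -> (3, 60480) -> (2, 181440) -> (1, 362880) -> return 362880

Answer: 362880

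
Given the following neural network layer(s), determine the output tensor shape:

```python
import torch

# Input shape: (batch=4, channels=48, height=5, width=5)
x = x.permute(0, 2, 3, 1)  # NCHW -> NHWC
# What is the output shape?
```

Input: (4, 48, 5, 5) -> Output: (4, 5, 5, 48)

Answer: (4, 5, 5, 48)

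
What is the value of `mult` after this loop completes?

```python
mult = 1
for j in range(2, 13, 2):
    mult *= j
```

Product of even numbers 2 to 12
`mult` takes the values: 1 → 2 → 8 → 48 → 384 → 3840 → 46080

Answer: 46080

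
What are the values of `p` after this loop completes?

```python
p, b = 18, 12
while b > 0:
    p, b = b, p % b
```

GCD of 18 and 12
`p` takes the values: 18 → 12 → 6

Answer: 6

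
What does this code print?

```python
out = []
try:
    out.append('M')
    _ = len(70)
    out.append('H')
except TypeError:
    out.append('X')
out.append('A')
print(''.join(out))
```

Execution trace: 'M' (try body) → 'X' (except TypeError) → 'A' (after the try/except). Output: MXA

Answer: MXA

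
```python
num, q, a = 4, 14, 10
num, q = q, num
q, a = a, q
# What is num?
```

Trace:
`num, q, a = 4, 14, 10` → num = 4; q = 14; a = 10
`num, q = q, num` → num = 14; q = 4
`q, a = a, q` → q = 10; a = 4
So num = 14

Answer: 14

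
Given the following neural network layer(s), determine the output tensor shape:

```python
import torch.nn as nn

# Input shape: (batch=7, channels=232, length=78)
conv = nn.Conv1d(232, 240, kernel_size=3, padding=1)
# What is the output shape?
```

Input: (7, 232, 78) -> Output: (7, 240, 78)

Answer: (7, 240, 78)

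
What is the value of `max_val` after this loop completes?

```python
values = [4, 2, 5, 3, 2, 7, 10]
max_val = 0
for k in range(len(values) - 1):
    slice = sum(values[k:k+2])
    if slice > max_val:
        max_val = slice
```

Max sum of 2-element window in [4, 2, 5, 3, 2, 7, 10]
`max_val` takes the values: 0 → 6 → 7 → 8 → 9 → 17

Answer: 17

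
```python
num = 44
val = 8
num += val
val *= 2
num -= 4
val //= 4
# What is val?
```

Trace:
`num = 44` → num = 44
`val = 8` → val = 8
`num += val` → num = 52
`val *= 2` → val = 16
`num -= 4` → num = 48
`val //= 4` → val = 4
So val = 4

Answer: 4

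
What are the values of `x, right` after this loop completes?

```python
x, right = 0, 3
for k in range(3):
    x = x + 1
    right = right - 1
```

x goes 0→3, right goes 3→0
`x, right` takes the values: (0, 3) → (1, 3) → (1, 2) → (2, 2) → (2, 1) → (3, 1) → (3, 0)

Answer: 3, 0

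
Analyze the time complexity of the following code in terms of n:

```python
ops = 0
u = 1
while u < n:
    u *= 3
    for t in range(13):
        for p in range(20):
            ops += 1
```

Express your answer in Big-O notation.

Each loop level contributes: log n × 1 × 1. Multiplying the contributions gives O(log n).

Answer: O(log n)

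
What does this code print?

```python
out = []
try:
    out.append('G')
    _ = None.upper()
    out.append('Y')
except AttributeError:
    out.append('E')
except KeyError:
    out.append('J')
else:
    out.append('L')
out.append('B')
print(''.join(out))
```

Execution trace: 'G' (try body) → 'E' (except AttributeError) → 'B' (after the try/except). Output: GEB

Answer: GEB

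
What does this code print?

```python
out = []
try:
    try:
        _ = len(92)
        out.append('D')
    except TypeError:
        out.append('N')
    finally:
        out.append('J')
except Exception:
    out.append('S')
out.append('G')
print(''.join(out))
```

Execution trace: 'N' (inner except TypeError) → 'J' (inner finally) → 'G' (after the try/except). Output: NJG

Answer: NJG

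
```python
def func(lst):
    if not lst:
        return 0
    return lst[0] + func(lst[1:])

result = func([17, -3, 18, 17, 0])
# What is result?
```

17 + (-3) + 18 + 17 + 0 + 0 = 49

Answer: 49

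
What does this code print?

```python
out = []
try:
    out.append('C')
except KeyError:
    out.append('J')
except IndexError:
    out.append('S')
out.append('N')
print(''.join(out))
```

Execution trace: 'C' (try body, no exception) → 'N' (after the try/except). Output: CN

Answer: CN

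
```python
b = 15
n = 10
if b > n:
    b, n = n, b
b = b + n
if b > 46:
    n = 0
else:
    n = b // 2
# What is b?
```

Trace:
`b = 15` → b = 15
`n = 10` → n = 10
`if b > n: ...` → b > n is True → b = 10; n = 15
`b = b + n` → b = 25
`if b > 46: ...` → b > 46 is False, take else branch → n = 12
So b = 25

Answer: 25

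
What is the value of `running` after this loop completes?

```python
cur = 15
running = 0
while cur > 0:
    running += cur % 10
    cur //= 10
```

Sum digits of 15
`running` takes the values: 0 → 5 → 6

Answer: 6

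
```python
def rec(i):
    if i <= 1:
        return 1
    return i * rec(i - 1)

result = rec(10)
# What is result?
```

rec(10) = 10 * 9 * 8 * 7 * 6 * 5 * 4 * 3 * 2 * 1 = 3628800

Answer: 3628800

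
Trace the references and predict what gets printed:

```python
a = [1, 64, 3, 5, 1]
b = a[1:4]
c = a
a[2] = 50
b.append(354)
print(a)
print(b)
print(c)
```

Key concept: slice vs alias.
Step by step:
`a = [1, 64, 3, 5, 1]` → a = [1, 64, 3, 5, 1]
`b = a[1:4]` → b = [64, 3, 5]
`c = a` → c = [1, 64, 3, 5, 1] (same object as a)
`a[2] = 50` → a = [1, 64, 50, 5, 1] (same object as c); c = [1, 64, 50, 5, 1] (same object as a)
`b.append(354)` → b = [64, 3, 5, 354]
`print(a)` → prints [1, 64, 50, 5, 1]
`print(b)` → prints [64, 3, 5, 354]
`print(c)` → prints [1, 64, 50, 5, 1]

Answer:
[1, 64, 50, 5, 1]
[64, 3, 5, 354]
[1, 64, 50, 5, 1]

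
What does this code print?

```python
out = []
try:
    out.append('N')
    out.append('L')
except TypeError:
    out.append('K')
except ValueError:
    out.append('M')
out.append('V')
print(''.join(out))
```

Execution trace: 'N' (try body) → 'L' (try body, no exception) → 'V' (after the try/except). Output: NLV

Answer: NLV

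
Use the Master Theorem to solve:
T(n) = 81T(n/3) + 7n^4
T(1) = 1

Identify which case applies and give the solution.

a=81, b=3, f(n)=7n^4. log_3(81) = 4. Since c=4 = 4, Case 2 applies: T(n) = Θ(n^log_b(a) · log n) = O(n^4 log n).

Answer: O(n^4 log n) - Case 2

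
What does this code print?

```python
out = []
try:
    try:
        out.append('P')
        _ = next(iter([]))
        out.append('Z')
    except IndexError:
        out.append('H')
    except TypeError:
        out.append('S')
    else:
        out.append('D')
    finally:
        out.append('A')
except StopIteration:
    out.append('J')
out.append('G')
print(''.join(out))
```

Execution trace: 'P' (try body) → 'A' (finally) → 'J' (outer except StopIteration) → 'G' (after the try/except). Output: PAJG

Answer: PAJG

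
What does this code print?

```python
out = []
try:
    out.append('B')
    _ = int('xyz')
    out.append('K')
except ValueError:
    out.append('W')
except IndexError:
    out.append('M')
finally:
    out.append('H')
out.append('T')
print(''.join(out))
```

Execution trace: 'B' (try body) → 'W' (except ValueError) → 'H' (finally) → 'T' (after the try/except). Output: BWHT

Answer: BWHT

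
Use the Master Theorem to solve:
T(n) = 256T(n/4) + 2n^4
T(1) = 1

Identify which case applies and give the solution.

a=256, b=4, f(n)=2n^4. log_4(256) = 4. Since c=4 = 4, Case 2 applies: T(n) = Θ(n^log_b(a) · log n) = O(n^4 log n).

Answer: O(n^4 log n) - Case 2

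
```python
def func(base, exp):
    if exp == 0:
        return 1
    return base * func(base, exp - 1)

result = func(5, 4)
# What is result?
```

func(5, 4) = 5 * 5 * 5 * 5 = 625

Answer: 625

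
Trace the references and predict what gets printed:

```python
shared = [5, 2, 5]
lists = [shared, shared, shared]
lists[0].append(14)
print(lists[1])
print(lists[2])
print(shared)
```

Key concept: list of same reference.
Step by step:
`shared = [5, 2, 5]` → shared = [5, 2, 5]
`lists = [shared, shared, shared]` → lists = [[5, 2, 5], [5, 2, 5], [5, 2, 5]]
`lists[0].append(14)` → shared = [5, 2, 5, 14]; lists = [[5, 2, 5, 14], [5, 2, 5, 14], [5, 2, 5, 14]]
`print(lists[1])` → prints [5, 2, 5, 14]
`print(lists[2])` → prints [5, 2, 5, 14]
`print(shared)` → prints [5, 2, 5, 14]

Answer:
[5, 2, 5, 14]
[5, 2, 5, 14]
[5, 2, 5, 14]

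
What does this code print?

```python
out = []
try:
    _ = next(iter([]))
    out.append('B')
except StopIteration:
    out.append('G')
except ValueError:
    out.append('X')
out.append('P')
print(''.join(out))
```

Execution trace: 'G' (except StopIteration) → 'P' (after the try/except). Output: GP

Answer: GP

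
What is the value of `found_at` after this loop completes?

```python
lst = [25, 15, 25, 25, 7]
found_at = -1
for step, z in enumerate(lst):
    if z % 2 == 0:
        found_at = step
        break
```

First even number index in [25, 15, 25, 25, 7]
`found_at` takes the values: -1

Answer: -1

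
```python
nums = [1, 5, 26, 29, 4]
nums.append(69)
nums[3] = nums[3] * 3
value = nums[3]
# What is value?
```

Trace:
`nums = [1, 5, 26, 29, 4]` → nums = [1, 5, 26, 29, 4]
`nums.append(69)` → nums = [1, 5, 26, 29, 4, 69]
`nums[3] = nums[3] * 3` → nums = [1, 5, 26, 87, 4, 69]
`value = nums[3]` → value = 87
So value = 87

Answer: 87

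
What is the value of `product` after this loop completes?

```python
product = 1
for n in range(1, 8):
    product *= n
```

7! = 5040
`product` takes the values: 1 → 2 → 6 → 24 → 120 → 720 → 5040

Answer: 5040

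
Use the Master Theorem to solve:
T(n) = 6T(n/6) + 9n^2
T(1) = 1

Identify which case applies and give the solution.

a=6, b=6, f(n)=9n^2. log_6(6) = 1. Since c=2 > 1 and the regularity condition holds (6(n/6)^2 = (6/6^2)n^2 with 6/6^2 < 1), Case 3 applies: T(n) = Θ(f(n)) = O(n^2).

Answer: O(n^2) - Case 3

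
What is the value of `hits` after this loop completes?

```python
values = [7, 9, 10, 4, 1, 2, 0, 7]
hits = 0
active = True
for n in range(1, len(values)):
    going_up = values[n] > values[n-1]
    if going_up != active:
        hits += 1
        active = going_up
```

Count direction changes in [7, 9, 10, 4, 1, 2, 0, 7]
`hits` takes the values: 0 → 1 → 2 → 3 → 4

Answer: 4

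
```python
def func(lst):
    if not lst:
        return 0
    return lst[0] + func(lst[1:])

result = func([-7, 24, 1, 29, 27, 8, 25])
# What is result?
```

(-7) + 24 + 1 + 29 + 27 + 8 + 25 + 0 = 107

Answer: 107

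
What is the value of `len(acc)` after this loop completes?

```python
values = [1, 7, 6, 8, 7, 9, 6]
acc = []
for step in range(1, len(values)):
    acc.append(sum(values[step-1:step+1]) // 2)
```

Number of 2-element averages
`acc` takes the values: [] → [4] → [4, 6] → [4, 6, 7] → [4, 6, 7, 7] → [4, 6, 7, 7, 8] → [4, 6, 7, 7, 8, 7]
So `len(acc)` = 6

Answer: 6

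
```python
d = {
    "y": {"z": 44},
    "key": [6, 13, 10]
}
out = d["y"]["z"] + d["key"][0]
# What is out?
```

Trace:
`d = { ...` → d = {'y': {'z': 44}, 'key': [6, 13, 10]}
`out = d["y"]["z"] + d["key"][0]` → out = 50
So out = 50

Answer: 50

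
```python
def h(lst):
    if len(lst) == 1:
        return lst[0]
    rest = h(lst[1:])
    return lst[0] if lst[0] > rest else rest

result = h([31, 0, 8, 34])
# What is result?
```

Recursive max over [31, 0, 8, 34] = 34

Answer: 34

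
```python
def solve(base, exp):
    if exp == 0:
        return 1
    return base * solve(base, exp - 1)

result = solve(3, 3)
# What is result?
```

solve(3, 3) = 3 * 3 * 3 = 27

Answer: 27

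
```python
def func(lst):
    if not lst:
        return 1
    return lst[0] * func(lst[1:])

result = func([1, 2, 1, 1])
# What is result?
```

Product over [1, 2, 1, 1] = 1 * 2 * 1 * 1 = 2

Answer: 2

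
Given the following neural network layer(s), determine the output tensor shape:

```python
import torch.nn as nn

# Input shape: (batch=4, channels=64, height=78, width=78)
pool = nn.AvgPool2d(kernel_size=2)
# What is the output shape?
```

Input: (4, 64, 78, 78) -> Output: (4, 64, 39, 39)

Answer: (4, 64, 39, 39)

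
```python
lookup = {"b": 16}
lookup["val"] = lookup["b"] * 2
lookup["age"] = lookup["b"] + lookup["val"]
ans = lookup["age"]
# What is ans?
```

Trace:
`lookup = {"b": 16}` → lookup = {'b': 16}
`lookup["val"] = lookup["b"] * 2` → lookup = {'b': 16, 'val': 32}
`lookup["age"] = lookup["b"] + lookup["val"]` → lookup = {'b': 16, 'val': 32, 'age': 48}
`ans = lookup["age"]` → ans = 48
So ans = 48

Answer: 48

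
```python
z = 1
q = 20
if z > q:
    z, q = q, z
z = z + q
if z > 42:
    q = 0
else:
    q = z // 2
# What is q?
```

Trace:
`z = 1` → z = 1
`q = 20` → q = 20
`if z > q: ...` → z > q is False → no variable changes
`z = z + q` → z = 21
`if z > 42: ...` → z > 42 is False, take else branch → q = 10
So q = 10

Answer: 10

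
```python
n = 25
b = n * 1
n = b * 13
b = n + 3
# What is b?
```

Trace:
`n = 25` → n = 25
`b = n * 1` → b = 25
`n = b * 13` → n = 325
`b = n + 3` → b = 328
So b = 328

Answer: 328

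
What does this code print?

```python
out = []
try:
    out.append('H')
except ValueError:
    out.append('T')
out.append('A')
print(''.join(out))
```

Execution trace: 'H' (try body, no exception) → 'A' (after the try/except). Output: HA

Answer: HA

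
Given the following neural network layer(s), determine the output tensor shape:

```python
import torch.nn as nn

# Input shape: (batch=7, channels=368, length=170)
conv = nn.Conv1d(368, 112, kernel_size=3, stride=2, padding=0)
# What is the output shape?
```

Input: (7, 368, 170) -> Output: (7, 112, 84)

Answer: (7, 112, 84)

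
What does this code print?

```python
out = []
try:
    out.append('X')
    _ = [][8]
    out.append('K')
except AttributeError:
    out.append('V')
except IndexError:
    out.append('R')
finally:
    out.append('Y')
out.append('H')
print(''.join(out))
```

Execution trace: 'X' (try body) → 'R' (except IndexError) → 'Y' (finally) → 'H' (after the try/except). Output: XRYH

Answer: XRYH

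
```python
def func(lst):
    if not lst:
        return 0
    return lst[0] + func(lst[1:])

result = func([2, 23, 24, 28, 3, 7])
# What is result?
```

2 + 23 + 24 + 28 + 3 + 7 + 0 = 87

Answer: 87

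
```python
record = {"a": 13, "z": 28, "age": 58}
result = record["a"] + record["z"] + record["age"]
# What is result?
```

Trace:
`record = {"a": 13, "z": 28, "age": 58}` → record = {'a': 13, 'z': 28, 'age': 58}
`result = record["a"] + record["z"] + record["age"]` → result = 99
So result = 99

Answer: 99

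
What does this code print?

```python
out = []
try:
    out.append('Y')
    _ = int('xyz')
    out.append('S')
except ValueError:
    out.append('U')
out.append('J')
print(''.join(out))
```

Execution trace: 'Y' (try body) → 'U' (except ValueError) → 'J' (after the try/except). Output: YUJ

Answer: YUJ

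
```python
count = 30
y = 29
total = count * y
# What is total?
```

Trace:
`count = 30` → count = 30
`y = 29` → y = 29
`total = count * y` → total = 870
So total = 870

Answer: 870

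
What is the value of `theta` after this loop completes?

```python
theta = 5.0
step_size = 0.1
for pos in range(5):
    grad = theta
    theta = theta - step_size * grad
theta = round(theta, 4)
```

Gradient descent: w = 5.0 * (1 - 0.1)^5
`theta` takes the values: 5.0 → 4.5 → 4.05 → 3.645 → 3.2805 → 2.95245 → 2.9524

Answer: 2.9524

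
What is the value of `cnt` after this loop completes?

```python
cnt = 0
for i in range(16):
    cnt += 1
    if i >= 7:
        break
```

Loop breaks when i reaches 7, cnt is 8
`cnt` takes the values: 0 → 1 → 2 → 3 → 4 → 5 → 6 → 7 → 8

Answer: 8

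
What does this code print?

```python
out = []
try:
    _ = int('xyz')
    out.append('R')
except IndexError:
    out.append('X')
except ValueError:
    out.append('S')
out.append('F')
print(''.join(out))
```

Execution trace: 'S' (except ValueError) → 'F' (after the try/except). Output: SF

Answer: SF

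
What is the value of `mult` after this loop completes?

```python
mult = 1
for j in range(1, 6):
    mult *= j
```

5! = 120
`mult` takes the values: 1 → 2 → 6 → 24 → 120

Answer: 120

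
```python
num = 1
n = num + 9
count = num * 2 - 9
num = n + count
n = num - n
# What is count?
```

Trace:
`num = 1` → num = 1
`n = num + 9` → n = 10
`count = num * 2 - 9` → count = -7
`num = n + count` → num = 3
`n = num - n` → n = -7
So count = -7

Answer: -7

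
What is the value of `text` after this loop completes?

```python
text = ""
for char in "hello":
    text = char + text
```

Reverse 'hello'
`text` takes the values: "" → "h" → "eh" → "leh" → "lleh" → "olleh"

Answer: "olleh"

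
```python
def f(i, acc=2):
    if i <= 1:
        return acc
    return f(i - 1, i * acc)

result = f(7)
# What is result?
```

Accumulator trace (n, acc): (7, 2) -> (6, 14) -> (5, 84) -> (4, 420) -> (3, 1680) -> (2, 5040) -> (1, 10080) -> return 10080

Answer: 10080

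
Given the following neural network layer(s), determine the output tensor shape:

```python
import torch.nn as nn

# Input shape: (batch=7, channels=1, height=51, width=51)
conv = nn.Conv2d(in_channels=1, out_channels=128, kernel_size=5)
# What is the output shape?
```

Input: (7, 1, 51, 51) -> Output: (7, 128, 47, 47)

Answer: (7, 128, 47, 47)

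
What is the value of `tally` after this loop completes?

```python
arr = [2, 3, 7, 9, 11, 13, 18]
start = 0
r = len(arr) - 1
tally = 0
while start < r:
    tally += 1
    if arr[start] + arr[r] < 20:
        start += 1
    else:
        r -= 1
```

Steps to find pair summing to 20
`tally` takes the values: 0 → 1 → 2 → 3 → 4 → 5 → 6

Answer: 6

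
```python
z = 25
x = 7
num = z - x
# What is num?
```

Trace:
`z = 25` → z = 25
`x = 7` → x = 7
`num = z - x` → num = 18
So num = 18

Answer: 18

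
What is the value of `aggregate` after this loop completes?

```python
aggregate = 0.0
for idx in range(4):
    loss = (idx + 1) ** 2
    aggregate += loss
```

Sum of squared losses 1² + 2² + ... + 4²
`aggregate` takes the values: 0.0 → 1.0 → 5.0 → 14.0 → 30.0

Answer: 30.0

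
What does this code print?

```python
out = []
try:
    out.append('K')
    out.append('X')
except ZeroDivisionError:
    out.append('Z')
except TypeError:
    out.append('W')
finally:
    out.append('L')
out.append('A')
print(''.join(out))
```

Execution trace: 'K' (try body) → 'X' (try body, no exception) → 'L' (finally) → 'A' (after the try/except). Output: KXLA

Answer: KXLA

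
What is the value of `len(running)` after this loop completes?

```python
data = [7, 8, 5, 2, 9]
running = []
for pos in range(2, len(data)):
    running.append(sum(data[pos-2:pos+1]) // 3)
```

Number of 3-element averages
`running` takes the values: [] → [6] → [6, 5] → [6, 5, 5]
So `len(running)` = 3

Answer: 3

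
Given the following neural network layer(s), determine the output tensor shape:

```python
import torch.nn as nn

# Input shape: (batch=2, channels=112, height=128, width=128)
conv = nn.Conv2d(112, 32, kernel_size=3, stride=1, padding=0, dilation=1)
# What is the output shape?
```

Input: (2, 112, 128, 128) -> Output: (2, 32, 126, 126)

Answer: (2, 32, 126, 126)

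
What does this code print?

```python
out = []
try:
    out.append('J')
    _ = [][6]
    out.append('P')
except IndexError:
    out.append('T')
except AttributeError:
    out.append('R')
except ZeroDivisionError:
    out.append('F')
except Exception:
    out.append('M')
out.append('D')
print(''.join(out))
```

Execution trace: 'J' (try body) → 'T' (except IndexError) → 'D' (after the try/except). Output: JTD

Answer: JTD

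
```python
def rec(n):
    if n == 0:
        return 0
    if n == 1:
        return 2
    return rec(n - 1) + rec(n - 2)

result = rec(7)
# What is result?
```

Build up from base cases: rec(0)=0, rec(1)=2, rec(2)=2, rec(3)=4, rec(4)=6, rec(5)=10, rec(6)=16, ..., rec(7)=26

Answer: 26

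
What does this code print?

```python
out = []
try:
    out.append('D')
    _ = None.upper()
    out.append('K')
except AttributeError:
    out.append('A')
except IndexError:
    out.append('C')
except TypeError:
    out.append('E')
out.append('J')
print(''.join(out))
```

Execution trace: 'D' (try body) → 'A' (except AttributeError) → 'J' (after the try/except). Output: DAJ

Answer: DAJ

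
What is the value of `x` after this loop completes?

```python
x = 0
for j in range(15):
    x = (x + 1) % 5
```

Increment mod 5, 15 times = 0
`x` takes the values: 0 → 1 → 2 → 3 → 4 → 0 → 1 → 2 → 3 → 4 → 0 → 1 → 2 → 3 → 4 → 0

Answer: 0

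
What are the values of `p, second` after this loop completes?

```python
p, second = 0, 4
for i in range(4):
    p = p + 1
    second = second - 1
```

p goes 0→4, second goes 4→0
`p, second` takes the values: (0, 4) → (1, 4) → (1, 3) → (2, 3) → (2, 2) → (3, 2) → (3, 1) → (4, 1) → (4, 0)

Answer: 4, 0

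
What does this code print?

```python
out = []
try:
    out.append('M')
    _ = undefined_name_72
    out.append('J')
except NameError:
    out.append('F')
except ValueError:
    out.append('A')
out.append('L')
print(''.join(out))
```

Execution trace: 'M' (try body) → 'F' (except NameError) → 'L' (after the try/except). Output: MFL

Answer: MFL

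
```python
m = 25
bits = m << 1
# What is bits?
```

Trace:
`m = 25` → m = 25
`bits = m << 1` → bits = 50
So bits = 50

Answer: 50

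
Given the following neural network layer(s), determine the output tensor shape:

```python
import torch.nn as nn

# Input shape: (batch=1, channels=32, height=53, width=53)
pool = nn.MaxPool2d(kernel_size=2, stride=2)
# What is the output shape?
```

Input: (1, 32, 53, 53) -> Output: (1, 32, 26, 26)

Answer: (1, 32, 26, 26)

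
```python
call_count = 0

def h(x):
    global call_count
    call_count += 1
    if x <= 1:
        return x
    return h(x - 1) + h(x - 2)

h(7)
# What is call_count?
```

Calls(x) = 1 + Calls(x-1) + Calls(x-2); Calls(0)=Calls(1)=1. For x=7 this gives 41.

Answer: 41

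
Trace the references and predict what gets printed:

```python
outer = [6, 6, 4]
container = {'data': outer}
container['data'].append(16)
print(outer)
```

Key concept: dict holds reference to list.
Step by step:
`outer = [6, 6, 4]` → outer = [6, 6, 4]
`container = {'data': outer}` → container = {'data': [6, 6, 4]}
`container['data'].append(16)` → outer = [6, 6, 4, 16]; container = {'data': [6, 6, 4, 16]}
`print(outer)` → prints [6, 6, 4, 16]

Answer: [6, 6, 4, 16]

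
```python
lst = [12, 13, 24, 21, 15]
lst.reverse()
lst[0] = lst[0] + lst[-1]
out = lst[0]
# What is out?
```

Trace:
`lst = [12, 13, 24, 21, 15]` → lst = [12, 13, 24, 21, 15]
`lst.reverse()` → lst = [15, 21, 24, 13, 12]
`lst[0] = lst[0] + lst[-1]` → lst = [27, 21, 24, 13, 12]
`out = lst[0]` → out = 27
So out = 27

Answer: 27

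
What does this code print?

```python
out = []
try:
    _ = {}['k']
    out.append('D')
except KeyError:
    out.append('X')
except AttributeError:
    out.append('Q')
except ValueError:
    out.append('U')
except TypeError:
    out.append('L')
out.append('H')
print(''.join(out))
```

Execution trace: 'X' (except KeyError) → 'H' (after the try/except). Output: XH

Answer: XH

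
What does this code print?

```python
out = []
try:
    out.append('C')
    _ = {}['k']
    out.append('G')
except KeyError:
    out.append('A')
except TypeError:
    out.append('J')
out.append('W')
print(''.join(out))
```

Execution trace: 'C' (try body) → 'A' (except KeyError) → 'W' (after the try/except). Output: CAW

Answer: CAW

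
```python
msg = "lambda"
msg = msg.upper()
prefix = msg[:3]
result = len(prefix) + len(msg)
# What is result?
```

Trace:
`msg = "lambda"` → msg = 'lambda'
`msg = msg.upper()` → msg = 'LAMBDA'
`prefix = msg[:3]` → prefix = 'LAM'
`result = len(prefix) + len(msg)` → result = 9
So result = 9

Answer: 9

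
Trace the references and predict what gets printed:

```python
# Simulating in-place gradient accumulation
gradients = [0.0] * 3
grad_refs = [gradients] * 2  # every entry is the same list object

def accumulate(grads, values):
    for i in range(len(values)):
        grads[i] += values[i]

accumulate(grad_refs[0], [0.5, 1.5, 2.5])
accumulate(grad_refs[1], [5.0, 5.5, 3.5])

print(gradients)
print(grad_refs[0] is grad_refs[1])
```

Key concept: gradient accumulation aliasing.
Step by step:
`gradients = [0.0] * 3` → gradients = [0.0, 0.0, 0.0]
`grad_refs = [gradients] * 2` → grad_refs = [[0.0, 0.0, 0.0], [0.0, 0.0, 0.0]]
`accumulate(grad_refs[0], [0.5, 1.5, 2.5])` → gradients = [0.5, 1.5, 2.5]; grad_refs = [[0.5, 1.5, 2.5], [0.5, 1.5, 2.5]]
`accumulate(grad_refs[1], [5.0, 5.5, 3.5])` → gradients = [5.5, 7.0, 6.0]; grad_refs = [[5.5, 7.0, 6.0], [5.5, 7.0, 6.0]]
`print(gradients)` → prints [5.5, 7.0, 6.0]
`print(grad_refs[0] is grad_refs[1])` → prints True

Answer:
[5.5, 7.0, 6.0]
True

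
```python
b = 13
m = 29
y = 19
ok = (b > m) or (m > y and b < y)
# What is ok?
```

Trace:
`b = 13` → b = 13
`m = 29` → m = 29
`y = 19` → y = 19
`ok = (b > m) or (m > y and b < y)` → ok = True
So ok = True

Answer: True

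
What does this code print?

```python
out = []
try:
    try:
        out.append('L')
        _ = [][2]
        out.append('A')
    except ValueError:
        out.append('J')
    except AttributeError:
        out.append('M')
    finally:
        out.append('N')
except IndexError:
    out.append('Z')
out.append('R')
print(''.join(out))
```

Execution trace: 'L' (inner try body) → 'N' (inner finally) → 'Z' (outer except IndexError) → 'R' (after the try/except). Output: LNZR

Answer: LNZR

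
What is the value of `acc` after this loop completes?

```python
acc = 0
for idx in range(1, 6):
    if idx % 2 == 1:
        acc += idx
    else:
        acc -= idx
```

Add odd, subtract even
`acc` takes the values: 0 → 1 → -1 → 2 → -2 → 3

Answer: 3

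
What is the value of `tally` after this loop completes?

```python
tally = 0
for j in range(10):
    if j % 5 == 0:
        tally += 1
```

Count numbers divisible by 5 in range(10)
`tally` takes the values: 0 → 1 → 2

Answer: 2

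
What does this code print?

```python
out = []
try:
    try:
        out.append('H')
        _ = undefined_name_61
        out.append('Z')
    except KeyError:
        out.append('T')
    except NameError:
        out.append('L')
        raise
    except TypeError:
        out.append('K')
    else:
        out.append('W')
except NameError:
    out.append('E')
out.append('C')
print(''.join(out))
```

Execution trace: 'H' (inner try body) → 'L' (inner except NameError) → 'E' (outer except NameError) → 'C' (after the try/except). Output: HLEC

Answer: HLEC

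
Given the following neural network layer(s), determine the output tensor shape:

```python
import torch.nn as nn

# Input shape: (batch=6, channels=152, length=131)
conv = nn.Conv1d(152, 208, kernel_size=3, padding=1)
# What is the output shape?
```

Input: (6, 152, 131) -> Output: (6, 208, 131)

Answer: (6, 208, 131)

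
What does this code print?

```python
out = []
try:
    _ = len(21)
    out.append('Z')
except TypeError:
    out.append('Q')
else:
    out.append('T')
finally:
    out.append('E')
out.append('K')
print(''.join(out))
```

Execution trace: 'Q' (except TypeError) → 'E' (finally) → 'K' (after the try/except). Output: QEK

Answer: QEK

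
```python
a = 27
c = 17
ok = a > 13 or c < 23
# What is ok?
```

Trace:
`a = 27` → a = 27
`c = 17` → c = 17
`ok = a > 13 or c < 23` → ok = True
So ok = True

Answer: True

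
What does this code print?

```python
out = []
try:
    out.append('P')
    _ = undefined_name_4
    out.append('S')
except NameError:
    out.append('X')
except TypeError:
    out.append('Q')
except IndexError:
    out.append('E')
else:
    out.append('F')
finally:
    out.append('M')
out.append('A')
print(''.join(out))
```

Execution trace: 'P' (try body) → 'X' (except NameError) → 'M' (finally) → 'A' (after the try/except). Output: PXMA

Answer: PXMA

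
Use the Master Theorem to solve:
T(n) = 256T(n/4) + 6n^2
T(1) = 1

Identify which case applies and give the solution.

a=256, b=4, f(n)=6n^2. log_4(256) = 4. Since c=2 < 4, Case 1 applies: T(n) = Θ(n^log_b(a)) = O(n^4).

Answer: O(n^4) - Case 1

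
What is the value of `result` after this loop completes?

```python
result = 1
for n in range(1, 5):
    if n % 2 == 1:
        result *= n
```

Product of odd numbers 1 to 4
`result` takes the values: 1 → 3

Answer: 3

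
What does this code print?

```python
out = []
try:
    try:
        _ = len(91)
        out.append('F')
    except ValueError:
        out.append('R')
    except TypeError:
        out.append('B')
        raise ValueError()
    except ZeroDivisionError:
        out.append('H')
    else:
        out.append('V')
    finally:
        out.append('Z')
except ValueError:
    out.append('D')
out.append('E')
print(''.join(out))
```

Execution trace: 'B' (inner except TypeError) → 'Z' (inner finally) → 'D' (outer except ValueError) → 'E' (after the try/except). Output: BZDE

Answer: BZDE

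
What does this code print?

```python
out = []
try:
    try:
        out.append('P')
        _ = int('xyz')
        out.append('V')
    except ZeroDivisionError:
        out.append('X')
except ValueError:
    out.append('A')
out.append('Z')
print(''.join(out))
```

Execution trace: 'P' (inner try body) → 'A' (outer except ValueError) → 'Z' (after the try/except). Output: PAZ

Answer: PAZ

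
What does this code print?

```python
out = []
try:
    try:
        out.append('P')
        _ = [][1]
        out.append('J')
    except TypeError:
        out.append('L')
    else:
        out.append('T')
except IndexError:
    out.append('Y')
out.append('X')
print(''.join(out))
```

Execution trace: 'P' (try body) → 'Y' (outer except IndexError) → 'X' (after the try/except). Output: PYX

Answer: PYX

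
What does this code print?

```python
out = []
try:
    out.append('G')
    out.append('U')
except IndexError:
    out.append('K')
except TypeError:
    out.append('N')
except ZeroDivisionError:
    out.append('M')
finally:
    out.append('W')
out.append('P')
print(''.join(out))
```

Execution trace: 'G' (try body) → 'U' (try body, no exception) → 'W' (finally) → 'P' (after the try/except). Output: GUWP

Answer: GUWP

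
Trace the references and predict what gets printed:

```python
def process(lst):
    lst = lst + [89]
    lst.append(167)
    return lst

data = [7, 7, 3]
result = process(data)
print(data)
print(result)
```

Key concept: rebinding parameter vs mutation.
Step by step:
`data = [7, 7, 3]` → data = [7, 7, 3]
`result = process(data)` → result = [7, 7, 3, 89, 167]
`print(data)` → prints [7, 7, 3]
`print(result)` → prints [7, 7, 3, 89, 167]

Answer:
[7, 7, 3]
[7, 7, 3, 89, 167]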